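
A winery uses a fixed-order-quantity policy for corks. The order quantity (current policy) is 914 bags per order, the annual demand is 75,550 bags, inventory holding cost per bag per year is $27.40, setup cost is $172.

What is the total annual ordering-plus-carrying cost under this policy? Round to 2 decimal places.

$26,739.09

Ordering: D/Q × S = 75,550/914 × $172 = $14,217.29
Holding:  Q/2 × H = 914/2 × $27.4 = $12,521.80
Total = $14,217.29 + $12,521.80 = $26,739.09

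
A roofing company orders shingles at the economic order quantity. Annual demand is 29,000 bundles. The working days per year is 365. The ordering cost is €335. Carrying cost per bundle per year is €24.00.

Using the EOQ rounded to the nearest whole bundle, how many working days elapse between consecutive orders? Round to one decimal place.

11.3 days

Optimal lot size Q* = (2 × 29,000 × €335 / €24)^½ ≈ 899.77 → Q = 900 bundles
T = Q/D × 365 days = 900/29,000 × 365 = 11.328 days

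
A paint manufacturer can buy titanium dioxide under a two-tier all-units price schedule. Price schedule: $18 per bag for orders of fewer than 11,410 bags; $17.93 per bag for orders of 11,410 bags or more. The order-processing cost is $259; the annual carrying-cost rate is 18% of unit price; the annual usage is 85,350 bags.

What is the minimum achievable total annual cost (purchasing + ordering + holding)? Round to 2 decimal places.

H₁ = 18%×$18 = $3.2400;  H₂ = 18%×$17.93 = $3.2274
EOQ₁ = √(2×85,350×259/3.2400) = 3,693.98  (< 11,410, feasible at tier 1)
EOQ₂ = √(2×85,350×259/3.2274) = 3,701.18  (< 11,410 → use Q = 11,410 at tier-2 price)
TC(tier 1 (EOQ₁), Q≈3,694.0) = $1,548,268.48
TC(tier 2, Q≈11,410.0) = $1,550,675.21
Minimum at tier 1 (EOQ₁): $1,548,268.48

$1,548,268.48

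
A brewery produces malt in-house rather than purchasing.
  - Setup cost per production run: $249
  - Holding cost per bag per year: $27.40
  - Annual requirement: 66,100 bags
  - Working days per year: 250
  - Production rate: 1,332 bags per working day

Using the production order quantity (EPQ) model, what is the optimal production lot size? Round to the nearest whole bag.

Daily demand d = 66,100/250 = 264.400; p = 1332; 1 − d/p = 0.80150
EPQ = √(2DS / (H(1 − d/p)))
    = √(2 × 66,100 × 249 / (27.4 × 0.80150)) ≈ 1,224.30

1,224 bags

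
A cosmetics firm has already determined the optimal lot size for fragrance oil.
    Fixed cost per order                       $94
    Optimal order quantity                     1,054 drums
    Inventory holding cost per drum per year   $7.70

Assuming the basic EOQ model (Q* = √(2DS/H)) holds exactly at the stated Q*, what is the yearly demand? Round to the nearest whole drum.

From Q* = √(2DS/H) ⇒ Q*² = 2DS/H.
D = Q²H / (2S) = 1,054² × 7.7 / (2 × 94) = 45,500.28

45,500 drums per year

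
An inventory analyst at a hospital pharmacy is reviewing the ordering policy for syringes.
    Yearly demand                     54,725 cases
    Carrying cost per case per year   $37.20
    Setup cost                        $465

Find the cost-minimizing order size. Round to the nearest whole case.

1,170 cases

2DS/H = 2·54,725·465/37.2 = 1,368,125.00
EOQ = √1,368,125.00 ≈ 1,169.67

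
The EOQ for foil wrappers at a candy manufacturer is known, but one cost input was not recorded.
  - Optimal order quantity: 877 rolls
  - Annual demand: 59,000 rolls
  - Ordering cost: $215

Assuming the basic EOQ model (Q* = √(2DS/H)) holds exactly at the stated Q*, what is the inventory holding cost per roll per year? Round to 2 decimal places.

$32.99

From Q* = √(2DS/H) ⇒ Q*² = 2DS/H.
H = 2DS / Q² = 2 × 59,000 × 215 / 877² = 32.9854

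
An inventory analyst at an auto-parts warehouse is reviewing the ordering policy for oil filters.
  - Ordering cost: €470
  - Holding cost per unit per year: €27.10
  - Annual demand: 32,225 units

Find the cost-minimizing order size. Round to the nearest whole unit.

1,057 units

Optimal lot size Q* = (2 × 32,225 × €470 / €27.1)^½ ≈ 1,057.25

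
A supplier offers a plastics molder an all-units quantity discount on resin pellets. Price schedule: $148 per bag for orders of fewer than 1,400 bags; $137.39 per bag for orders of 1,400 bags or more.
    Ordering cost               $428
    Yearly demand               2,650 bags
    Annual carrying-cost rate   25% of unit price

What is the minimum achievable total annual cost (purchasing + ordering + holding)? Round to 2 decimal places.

$388,936.89

H₁ = 25%×$148 = $37.0000;  H₂ = 25%×$137.39 = $34.3475
EOQ₁ = √(2×2,650×428/37.0000) = 247.60  (< 1,400, feasible at tier 1)
EOQ₂ = √(2×2,650×428/34.3475) = 256.99  (< 1,400 → use Q = 1,400 at tier-2 price)
TC(tier 1 (EOQ₁), Q≈247.6) = $401,361.38
TC(tier 2, Q≈1,400.0) = $388,936.89
Minimum at tier 2: $388,936.89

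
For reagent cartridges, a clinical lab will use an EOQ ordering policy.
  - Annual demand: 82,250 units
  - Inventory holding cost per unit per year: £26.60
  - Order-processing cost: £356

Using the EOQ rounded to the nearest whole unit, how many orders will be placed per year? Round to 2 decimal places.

55.42 orders per year

Optimal lot size Q* = (2 × 82,250 × £356 / £26.6)^½ ≈ 1,483.77 → Q = 1,484
N = D/Q = 82,250/1,484 ≈ 55.425 orders/yr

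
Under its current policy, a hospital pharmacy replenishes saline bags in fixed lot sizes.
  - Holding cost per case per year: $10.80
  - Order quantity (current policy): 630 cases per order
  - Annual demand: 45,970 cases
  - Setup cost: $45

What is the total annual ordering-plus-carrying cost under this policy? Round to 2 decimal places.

Orders/yr = 45,970/630 = 72.968; ordering cost = 72.968 × $45 = $3,283.57
Average inventory = 630/2 = 315; holding cost = 315 × $10.8 = $3,402.00
Total = $3,283.57 + $3,402.00 = $6,685.57

$6,685.57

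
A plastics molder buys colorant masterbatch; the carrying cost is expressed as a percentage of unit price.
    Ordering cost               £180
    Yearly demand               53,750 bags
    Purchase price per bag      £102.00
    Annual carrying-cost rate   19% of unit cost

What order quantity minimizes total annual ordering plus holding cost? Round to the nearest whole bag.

Holding cost per bag per year: H = 19% × £102 = £19.3800
EOQ = √(2DS/H) = √(2 × 53,750 × 180 / 19.38)
    = √(998,452.01) ≈ 999.23

999 bags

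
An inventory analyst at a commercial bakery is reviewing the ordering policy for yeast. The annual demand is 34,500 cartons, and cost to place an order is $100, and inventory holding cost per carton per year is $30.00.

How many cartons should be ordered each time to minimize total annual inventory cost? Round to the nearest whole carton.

Optimal lot size Q* = (2 × 34,500 × $100 / $30)^½ ≈ 479.58

480 cartons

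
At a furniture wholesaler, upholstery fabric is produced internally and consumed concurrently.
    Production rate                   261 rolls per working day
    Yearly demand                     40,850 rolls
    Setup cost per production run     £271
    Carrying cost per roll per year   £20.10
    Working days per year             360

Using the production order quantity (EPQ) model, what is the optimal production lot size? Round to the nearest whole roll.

d = 40,850/360 = 113.4722 rolls/day;  effective holding cost H(1 − d/p) = 20.1·(1 − 113.4722/261) = 11.36133
Q* = √(2DS / H_eff) = √(2·40,850·271 / 11.36133) ≈ 1,395.99

1,396 rolls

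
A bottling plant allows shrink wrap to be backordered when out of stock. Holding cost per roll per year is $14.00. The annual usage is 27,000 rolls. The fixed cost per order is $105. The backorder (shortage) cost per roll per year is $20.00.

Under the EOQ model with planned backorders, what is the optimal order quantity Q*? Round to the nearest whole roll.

830 rolls

Q* = √(2DS/H) · √((H + b)/b)
   = √(2 × 27,000 × 105 / 14) · √((14 + 20) / 20)
   = 636.396 × 1.3038 ≈ 829.76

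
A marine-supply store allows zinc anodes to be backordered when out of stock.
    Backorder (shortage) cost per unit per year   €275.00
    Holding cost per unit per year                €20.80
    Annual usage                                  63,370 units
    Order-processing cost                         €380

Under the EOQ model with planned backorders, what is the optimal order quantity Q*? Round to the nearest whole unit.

Q* = √(2DS/H) · √((H + b)/b)
   = √(2 × 63,370 × 380 / 20.8) · √((20.8 + 275) / 275)
   = 1,521.658 × 1.0371 ≈ 1,578.16

1,578 units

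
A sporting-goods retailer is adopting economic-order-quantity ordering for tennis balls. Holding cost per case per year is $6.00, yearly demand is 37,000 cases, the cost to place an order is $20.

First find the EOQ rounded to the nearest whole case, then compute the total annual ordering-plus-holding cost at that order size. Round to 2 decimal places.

$2,979.93

Optimal lot size Q* = (2 × 37,000 × $20 / $6)^½ ≈ 496.66 → Q = 497 cases
Orders/yr = 37,000/497 = 74.447; ordering cost = 74.447 × $20 = $1,488.93
Average inventory = 497/2 = 248.5; holding cost = 248.5 × $6 = $1,491.00
Total = $1,488.93 + $1,491.00 = $2,979.93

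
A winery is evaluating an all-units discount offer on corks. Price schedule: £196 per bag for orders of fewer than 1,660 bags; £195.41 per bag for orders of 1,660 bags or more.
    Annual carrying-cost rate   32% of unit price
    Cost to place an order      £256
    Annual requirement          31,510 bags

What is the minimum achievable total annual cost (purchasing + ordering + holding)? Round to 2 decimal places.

£6,207,769.89

H₁ = 32%×£196 = £62.7200;  H₂ = 32%×£195.41 = £62.5312
EOQ₁ = √(2×31,510×256/62.7200) = 507.17  (< 1,660, feasible at tier 1)
EOQ₂ = √(2×31,510×256/62.5312) = 507.94  (< 1,660 → use Q = 1,660 at tier-2 price)
TC(tier 1 (EOQ₁), Q≈507.2) = £6,207,769.89
TC(tier 2, Q≈1,660.0) = £6,214,129.37
Minimum at tier 1 (EOQ₁): £6,207,769.89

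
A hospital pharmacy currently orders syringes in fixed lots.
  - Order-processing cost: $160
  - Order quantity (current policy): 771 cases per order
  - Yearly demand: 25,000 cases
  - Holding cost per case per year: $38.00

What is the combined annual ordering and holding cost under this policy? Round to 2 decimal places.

Orders/yr = 25,000/771 = 32.425; ordering cost = 32.425 × $160 = $5,188.07
Average inventory = 771/2 = 385.5; holding cost = 385.5 × $38 = $14,649.00
Total = $5,188.07 + $14,649.00 = $19,837.07

$19,837.07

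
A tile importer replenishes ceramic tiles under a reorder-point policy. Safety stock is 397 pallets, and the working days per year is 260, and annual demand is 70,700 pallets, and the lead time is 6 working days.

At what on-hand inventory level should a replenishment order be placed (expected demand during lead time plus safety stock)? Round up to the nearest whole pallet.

Daily demand d = 70,700 / 260 = 271.923 pallets/day
Demand during lead time = 271.923 × 6 = 1,631.54
Reorder point = 1,631.54 + 397 = 2,028.54 → round up

2,029 pallets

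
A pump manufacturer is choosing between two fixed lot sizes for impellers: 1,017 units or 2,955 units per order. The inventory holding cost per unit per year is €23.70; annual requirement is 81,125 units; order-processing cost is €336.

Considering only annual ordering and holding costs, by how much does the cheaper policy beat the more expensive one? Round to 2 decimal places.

€5,387.31

For each Q, cost = (D/Q)·S + (Q/2)·H.
TC(1,017) = (81,125/1,017)×336 + (1,017/2)×23.7 = €38,853.81
TC(2,955) = (81,125/2,955)×336 + (2,955/2)×23.7 = €44,241.12
Cheaper: Q = 1,017.  Difference = €5,387.31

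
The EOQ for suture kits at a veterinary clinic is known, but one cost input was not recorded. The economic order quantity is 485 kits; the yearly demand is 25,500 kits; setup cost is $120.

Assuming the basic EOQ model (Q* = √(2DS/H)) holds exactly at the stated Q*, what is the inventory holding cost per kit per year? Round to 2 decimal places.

EOQ relation: Q² = 2DS/H, so rearrange for the unknown.
H = 2DS / Q² = 2 × 25,500 × 120 / 485² = 26.0176

$26.02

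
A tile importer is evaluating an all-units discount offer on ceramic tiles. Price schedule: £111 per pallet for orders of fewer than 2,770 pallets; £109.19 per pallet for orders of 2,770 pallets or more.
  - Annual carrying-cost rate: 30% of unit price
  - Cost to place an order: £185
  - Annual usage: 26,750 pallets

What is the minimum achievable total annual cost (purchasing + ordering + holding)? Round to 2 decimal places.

H₁ = 30%×£111 = £33.3000;  H₂ = 30%×£109.19 = £32.7570
EOQ₁ = √(2×26,750×185/33.3000) = 545.18  (< 2,770, feasible at tier 1)
EOQ₂ = √(2×26,750×185/32.7570) = 549.68  (< 2,770 → use Q = 2,770 at tier-2 price)
TC(tier 1 (EOQ₁), Q≈545.2) = £2,987,404.52
TC(tier 2, Q≈2,770.0) = £2,967,987.50
Minimum at tier 2: £2,967,987.50

£2,967,987.50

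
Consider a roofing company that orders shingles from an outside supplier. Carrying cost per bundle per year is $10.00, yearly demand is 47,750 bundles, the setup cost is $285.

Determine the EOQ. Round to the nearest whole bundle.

2DS/H = 2·47,750·285/10 = 2,721,750.00
EOQ = √2,721,750.00 ≈ 1,649.77

1,650 bundles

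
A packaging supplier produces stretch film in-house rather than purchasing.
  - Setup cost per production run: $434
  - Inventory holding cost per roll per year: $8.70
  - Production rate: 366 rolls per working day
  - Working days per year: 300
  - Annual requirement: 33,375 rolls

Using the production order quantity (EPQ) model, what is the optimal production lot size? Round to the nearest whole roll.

Daily demand d = 33,375/300 = 111.250; p = 366; 1 − d/p = 0.69604
EPQ = √(2DS / (H(1 − d/p)))
    = √(2 × 33,375 × 434 / (8.7 × 0.69604)) ≈ 2,187.23

2,187 rolls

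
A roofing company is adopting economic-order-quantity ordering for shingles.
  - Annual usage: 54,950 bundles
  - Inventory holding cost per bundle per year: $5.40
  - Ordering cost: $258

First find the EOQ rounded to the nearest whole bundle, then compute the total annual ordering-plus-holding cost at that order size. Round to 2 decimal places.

$12,373.87

EOQ = √(2DS/H) = √(2 × 54,950 × 258 / 5.4)
    = √(5,250,777.78) ≈ 2,291.46 → Q = 2,291 bundles
Orders/yr = 54,950/2,291 = 23.985; ordering cost = 23.985 × $258 = $6,188.17
Average inventory = 2,291/2 = 1145.5; holding cost = 1145.5 × $5.4 = $6,185.70
Total = $6,188.17 + $6,185.70 = $12,373.87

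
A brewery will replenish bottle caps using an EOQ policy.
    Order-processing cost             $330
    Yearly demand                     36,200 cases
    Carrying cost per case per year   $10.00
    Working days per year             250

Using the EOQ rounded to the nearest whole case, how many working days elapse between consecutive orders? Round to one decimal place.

2DS/H = 2·36,200·330/10 = 2,389,200.00
EOQ = √2,389,200.00 ≈ 1,545.70 → Q = 1,546 cases
T = Q/D × 250 days = 1,546/36,200 × 250 = 10.677 days

10.7 days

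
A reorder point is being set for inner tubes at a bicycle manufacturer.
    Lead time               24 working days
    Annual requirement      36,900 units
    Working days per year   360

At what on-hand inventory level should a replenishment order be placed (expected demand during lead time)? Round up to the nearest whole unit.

2,460 units

Daily demand d = 36,900 / 360 = 102.500 units/day
Demand during lead time = 102.500 × 24 = 2,460.00
Reorder point = 2,460.00 → round up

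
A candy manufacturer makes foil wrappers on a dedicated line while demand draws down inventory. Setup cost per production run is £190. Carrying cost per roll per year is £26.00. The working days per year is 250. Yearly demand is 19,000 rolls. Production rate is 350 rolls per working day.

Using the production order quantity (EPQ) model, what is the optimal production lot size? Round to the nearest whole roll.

d = 19,000/250 = 76.0000 rolls/day;  effective holding cost H(1 − d/p) = 26·(1 − 76.0000/350) = 20.35429
Q* = √(2DS / H_eff) = √(2·19,000·190 / 20.35429) ≈ 595.58

596 rolls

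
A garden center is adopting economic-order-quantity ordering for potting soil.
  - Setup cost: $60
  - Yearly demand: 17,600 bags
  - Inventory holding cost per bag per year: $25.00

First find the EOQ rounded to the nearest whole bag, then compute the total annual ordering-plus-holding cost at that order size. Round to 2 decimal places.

$7,266.37

EOQ = √(2DS/H) = √(2 × 17,600 × 60 / 25)
    = √(84,480.00) ≈ 290.65 → Q = 291 bags
Orders/yr = 17,600/291 = 60.481; ordering cost = 60.481 × $60 = $3,628.87
Average inventory = 291/2 = 145.5; holding cost = 145.5 × $25 = $3,637.50
Total = $3,628.87 + $3,637.50 = $7,266.37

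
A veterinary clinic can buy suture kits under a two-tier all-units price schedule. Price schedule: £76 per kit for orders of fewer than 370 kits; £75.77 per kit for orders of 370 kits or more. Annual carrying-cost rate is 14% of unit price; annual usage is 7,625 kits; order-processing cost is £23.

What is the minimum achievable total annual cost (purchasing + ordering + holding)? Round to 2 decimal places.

£580,182.68

H₁ = 14%×£76 = £10.6400;  H₂ = 14%×£75.77 = £10.6078
EOQ₁ = √(2×7,625×23/10.6400) = 181.56  (< 370, feasible at tier 1)
EOQ₂ = √(2×7,625×23/10.6078) = 181.84  (< 370 → use Q = 370 at tier-2 price)
TC(tier 1 (EOQ₁), Q≈181.6) = £581,431.83
TC(tier 2, Q≈370.0) = £580,182.68
Minimum at tier 2: £580,182.68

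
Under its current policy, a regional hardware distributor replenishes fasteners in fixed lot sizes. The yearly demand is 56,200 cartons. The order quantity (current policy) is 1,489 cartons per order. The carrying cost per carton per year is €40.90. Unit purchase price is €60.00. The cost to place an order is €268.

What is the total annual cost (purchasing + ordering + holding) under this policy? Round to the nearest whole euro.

€3,412,565

Annual ordering cost = (D/Q)·S = (56,200/1,489) × 268 = €10,115.25
Annual holding cost  = (Q/2)·H = (1,489/2) × 40.9 = €30,450.05
Purchase cost = D·C = 56,200 × 60 = €3,372,000.00
Total = €10,115.25 + €30,450.05 + €3,372,000.00 = €3,412,565.30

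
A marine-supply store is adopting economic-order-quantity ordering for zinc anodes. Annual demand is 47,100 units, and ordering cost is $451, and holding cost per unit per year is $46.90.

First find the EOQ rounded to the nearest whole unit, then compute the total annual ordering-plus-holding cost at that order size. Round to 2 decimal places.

$44,637.53

EOQ = √(2DS/H) = √(2 × 47,100 × 451 / 46.9)
    = √(905,846.48) ≈ 951.76 → Q = 952 units
Ordering: D/Q × S = 47,100/952 × $451 = $22,313.13
Holding:  Q/2 × H = 952/2 × $46.9 = $22,324.40
Total = $22,313.13 + $22,324.40 = $44,637.53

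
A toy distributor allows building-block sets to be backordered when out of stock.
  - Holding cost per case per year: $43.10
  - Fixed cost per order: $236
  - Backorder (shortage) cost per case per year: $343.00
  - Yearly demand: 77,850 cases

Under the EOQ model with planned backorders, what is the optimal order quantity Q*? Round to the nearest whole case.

980 cases

Q* = √(2DS/H) · √((H + b)/b)
   = √(2 × 77,850 × 236 / 43.1) · √((43.1 + 343) / 343)
   = 923.340 × 1.0610 ≈ 979.64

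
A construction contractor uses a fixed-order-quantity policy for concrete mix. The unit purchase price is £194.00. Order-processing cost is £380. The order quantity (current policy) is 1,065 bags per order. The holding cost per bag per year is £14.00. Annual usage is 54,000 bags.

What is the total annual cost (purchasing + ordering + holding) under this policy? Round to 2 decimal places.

£10,502,722.61

Annual ordering cost = (D/Q)·S = (54,000/1,065) × 380 = £19,267.61
Annual holding cost  = (Q/2)·H = (1,065/2) × 14 = £7,455.00
Purchase cost = D·C = 54,000 × 194 = £10,476,000.00
Total = £19,267.61 + £7,455.00 + £10,476,000.00 = £10,502,722.61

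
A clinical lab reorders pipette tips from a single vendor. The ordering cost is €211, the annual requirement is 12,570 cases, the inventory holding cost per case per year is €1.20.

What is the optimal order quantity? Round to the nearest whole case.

EOQ = √(2DS/H) = √(2 × 12,570 × 211 / 1.2)
    = √(4,420,450.00) ≈ 2,102.49

2,102 cases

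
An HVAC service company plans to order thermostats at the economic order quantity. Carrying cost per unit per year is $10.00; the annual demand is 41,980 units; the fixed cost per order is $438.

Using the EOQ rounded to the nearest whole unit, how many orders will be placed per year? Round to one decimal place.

21.9 orders per year

Optimal lot size Q* = (2 × 41,980 × $438 / $10)^½ ≈ 1,917.67 → Q = 1,918
N = D/Q = 41,980/1,918 ≈ 21.887 orders/yr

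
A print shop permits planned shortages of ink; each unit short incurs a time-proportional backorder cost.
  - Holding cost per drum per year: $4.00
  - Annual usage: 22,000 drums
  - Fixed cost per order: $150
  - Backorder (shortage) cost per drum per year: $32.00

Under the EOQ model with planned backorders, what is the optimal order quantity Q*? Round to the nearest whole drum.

1,362 drums

Basic EOQ = √(2·22,000·150/4) = 1,284.523
Backorder adjustment √((H+b)/b) = √((4+32)/32) = 1.0607
Q* = 1,284.523 × 1.0607 ≈ 1,362.44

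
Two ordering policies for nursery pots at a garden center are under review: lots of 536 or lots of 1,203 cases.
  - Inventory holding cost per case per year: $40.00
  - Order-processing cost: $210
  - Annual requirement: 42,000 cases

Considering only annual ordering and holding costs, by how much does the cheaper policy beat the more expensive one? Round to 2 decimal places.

$4,216.45

TC(Q) = (D/Q)S + (Q/2)H
TC(536) = (42,000/536)×210 + (536/2)×40 = $27,175.22
TC(1,203) = (42,000/1,203)×210 + (1,203/2)×40 = $31,391.67
Lots of 536 are cheaper by $4,216.45.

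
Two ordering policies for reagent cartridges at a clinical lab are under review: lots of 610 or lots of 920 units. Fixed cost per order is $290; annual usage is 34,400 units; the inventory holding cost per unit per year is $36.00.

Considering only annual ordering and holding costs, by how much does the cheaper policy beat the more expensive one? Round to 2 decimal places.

Annual cost at Q: ordering D·S/Q plus holding Q·H/2.
TC(610) = (34,400/610)×290 + (610/2)×36 = $27,334.10
TC(920) = (34,400/920)×290 + (920/2)×36 = $27,403.48
Cheaper: Q = 610.  Difference = $69.38

$69.38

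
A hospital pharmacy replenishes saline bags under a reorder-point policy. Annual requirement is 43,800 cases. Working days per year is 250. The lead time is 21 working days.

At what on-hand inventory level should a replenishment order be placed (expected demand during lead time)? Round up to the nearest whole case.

3,680 cases

Daily demand d = 43,800 / 250 = 175.200 cases/day
Demand during lead time = 175.200 × 21 = 3,679.20
Reorder point = 3,679.20 → round up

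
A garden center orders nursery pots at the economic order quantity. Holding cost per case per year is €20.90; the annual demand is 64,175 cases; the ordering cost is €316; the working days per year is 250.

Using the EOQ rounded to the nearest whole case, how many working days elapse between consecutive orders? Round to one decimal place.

Q* = √(2·D·S / H) = √(2·64,175·316 / 20.9) = √1,940,602.9 ≈ 1,393.06 → Q = 1,393 cases
T = Q/D × 250 days = 1,393/64,175 × 250 = 5.427 days

5.4 days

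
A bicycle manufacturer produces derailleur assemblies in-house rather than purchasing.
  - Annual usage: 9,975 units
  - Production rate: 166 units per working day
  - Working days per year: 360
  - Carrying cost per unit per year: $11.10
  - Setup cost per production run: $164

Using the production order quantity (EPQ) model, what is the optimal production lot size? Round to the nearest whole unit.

595 units

d = 9,975/360 = 27.7083 units/day;  effective holding cost H(1 − d/p) = 11.1·(1 − 27.7083/166) = 9.24721
Q* = √(2DS / H_eff) = √(2·9,975·164 / 9.24721) ≈ 594.82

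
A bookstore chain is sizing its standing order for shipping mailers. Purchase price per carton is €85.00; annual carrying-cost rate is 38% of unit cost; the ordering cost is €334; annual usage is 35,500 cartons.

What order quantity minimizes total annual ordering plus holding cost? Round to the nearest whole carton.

857 cartons

Carrying cost H = €85 × 38% = €32.3000/carton/yr
Optimal lot size Q* = (2 × 35,500 × €334 / €32.3)^½ ≈ 856.84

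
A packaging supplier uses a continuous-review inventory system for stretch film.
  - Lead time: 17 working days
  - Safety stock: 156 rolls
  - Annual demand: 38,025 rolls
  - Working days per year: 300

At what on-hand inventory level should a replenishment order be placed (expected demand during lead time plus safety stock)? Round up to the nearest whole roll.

2,311 rolls

Daily demand d = 38,025 / 300 = 126.750 rolls/day
Demand during lead time = 126.750 × 17 = 2,154.75
Reorder point = 2,154.75 + 156 = 2,310.75 → round up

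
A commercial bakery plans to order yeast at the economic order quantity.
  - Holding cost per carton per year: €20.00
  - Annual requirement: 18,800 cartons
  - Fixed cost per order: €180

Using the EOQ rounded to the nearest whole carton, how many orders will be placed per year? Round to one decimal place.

32.3 orders per year

Optimal lot size Q* = (2 × 18,800 × €180 / €20)^½ ≈ 581.72 → Q = 582
Orders per year = D/Q = 18,800 / 582 = 32.302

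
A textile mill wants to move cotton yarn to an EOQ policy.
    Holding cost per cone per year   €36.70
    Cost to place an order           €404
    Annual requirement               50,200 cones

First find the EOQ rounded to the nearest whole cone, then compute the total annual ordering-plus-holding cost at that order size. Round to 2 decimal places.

Q* = √(2·D·S / H) = √(2·50,200·404 / 36.7) = √1,105,220.7 ≈ 1,051.29 → Q = 1,051 cones
Ordering: D/Q × S = 50,200/1,051 × €404 = €19,296.67
Holding:  Q/2 × H = 1,051/2 × €36.7 = €19,285.85
Total = €19,296.67 + €19,285.85 = €38,582.52

€38,582.52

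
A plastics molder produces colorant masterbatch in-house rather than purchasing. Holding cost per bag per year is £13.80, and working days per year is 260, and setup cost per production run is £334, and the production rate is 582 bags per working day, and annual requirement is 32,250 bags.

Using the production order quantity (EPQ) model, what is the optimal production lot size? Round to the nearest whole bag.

1,409 bags

Daily demand d = 32,250/260 = 124.038; p = 582; 1 − d/p = 0.78688
EPQ = √(2DS / (H(1 − d/p)))
    = √(2 × 32,250 × 334 / (13.8 × 0.78688)) ≈ 1,408.51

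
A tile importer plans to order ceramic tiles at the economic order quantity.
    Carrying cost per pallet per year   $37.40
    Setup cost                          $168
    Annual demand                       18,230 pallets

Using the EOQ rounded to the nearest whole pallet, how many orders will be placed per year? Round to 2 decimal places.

2DS/H = 2·18,230·168/37.4 = 163,777.54
EOQ = √163,777.54 ≈ 404.69 → Q = 405
N = D/Q = 18,230/405 ≈ 45.012 orders/yr

45.01 orders per year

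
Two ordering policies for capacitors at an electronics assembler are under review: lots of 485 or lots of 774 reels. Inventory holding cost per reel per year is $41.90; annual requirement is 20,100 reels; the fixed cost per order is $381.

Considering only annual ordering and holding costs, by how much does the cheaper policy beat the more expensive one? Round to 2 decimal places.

$158.84

TC(Q) = (D/Q)S + (Q/2)H
TC(485) = (20,100/485)×381 + (485/2)×41.9 = $25,950.65
TC(774) = (20,100/774)×381 + (774/2)×41.9 = $26,109.49
Lots of 485 are cheaper by $158.84.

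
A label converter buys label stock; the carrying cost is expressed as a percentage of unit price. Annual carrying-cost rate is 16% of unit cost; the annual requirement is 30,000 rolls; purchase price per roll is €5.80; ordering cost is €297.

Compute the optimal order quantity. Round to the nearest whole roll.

H = i·C = 0.16 × €5.8 = €0.9280 per roll-year
Q* = √(2·D·S / H) = √(2·30,000·297 / 0.928) = √19,202,586.2 ≈ 4,382.08

4,382 rolls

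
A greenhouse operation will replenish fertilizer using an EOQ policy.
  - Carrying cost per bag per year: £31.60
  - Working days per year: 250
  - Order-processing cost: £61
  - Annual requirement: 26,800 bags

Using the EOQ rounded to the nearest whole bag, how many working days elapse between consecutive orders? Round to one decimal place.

3.0 days

Q* = √(2·D·S / H) = √(2·26,800·61 / 31.6) = √103,468.4 ≈ 321.66 → Q = 322 bags
Cycle time = (working days × Q)/D = (250 × 322) / 26,800 = 3.004 days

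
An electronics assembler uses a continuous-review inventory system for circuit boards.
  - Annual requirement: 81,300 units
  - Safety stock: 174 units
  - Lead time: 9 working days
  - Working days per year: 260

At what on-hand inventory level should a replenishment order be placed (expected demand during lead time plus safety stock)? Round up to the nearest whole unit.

2,989 units

Daily demand d = 81,300 / 260 = 312.692 units/day
Demand during lead time = 312.692 × 9 = 2,814.23
Reorder point = 2,814.23 + 174 = 2,988.23 → round up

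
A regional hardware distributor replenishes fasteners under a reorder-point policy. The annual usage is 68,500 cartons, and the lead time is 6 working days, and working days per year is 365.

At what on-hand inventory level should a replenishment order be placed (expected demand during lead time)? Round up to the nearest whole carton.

1,127 cartons

Daily demand d = 68,500 / 365 = 187.671 cartons/day
Demand during lead time = 187.671 × 6 = 1,126.03
Reorder point = 1,126.03 → round up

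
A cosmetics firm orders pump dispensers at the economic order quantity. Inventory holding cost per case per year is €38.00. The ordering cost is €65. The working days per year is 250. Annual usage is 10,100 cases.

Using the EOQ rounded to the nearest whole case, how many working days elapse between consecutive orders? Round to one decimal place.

4.6 days

EOQ = √(2DS/H) = √(2 × 10,100 × 65 / 38)
    = √(34,552.63) ≈ 185.88 → Q = 186 cases
Days between orders = 250 / (D/Q) = 250 / 54.301 ≈ 4.604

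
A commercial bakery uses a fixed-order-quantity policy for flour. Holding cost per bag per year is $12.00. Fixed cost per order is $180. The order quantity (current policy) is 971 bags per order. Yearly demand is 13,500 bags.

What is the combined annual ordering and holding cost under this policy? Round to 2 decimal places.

$8,328.57

Ordering: D/Q × S = 13,500/971 × $180 = $2,502.57
Holding:  Q/2 × H = 971/2 × $12 = $5,826.00
Total = $2,502.57 + $5,826.00 = $8,328.57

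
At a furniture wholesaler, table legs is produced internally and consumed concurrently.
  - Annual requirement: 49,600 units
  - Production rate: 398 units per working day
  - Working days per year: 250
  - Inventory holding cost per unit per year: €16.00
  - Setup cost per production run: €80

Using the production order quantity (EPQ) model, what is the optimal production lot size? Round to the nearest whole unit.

d = 49,600/250 = 198.4000 units/day;  effective holding cost H(1 − d/p) = 16·(1 − 198.4000/398) = 8.02412
Q* = √(2DS / H_eff) = √(2·49,600·80 / 8.02412) ≈ 994.49

994 units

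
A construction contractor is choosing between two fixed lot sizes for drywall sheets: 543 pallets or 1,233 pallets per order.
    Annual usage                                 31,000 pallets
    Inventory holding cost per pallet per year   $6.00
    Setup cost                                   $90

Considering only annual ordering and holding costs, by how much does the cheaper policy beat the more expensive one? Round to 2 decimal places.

$805.35

For each Q, cost = (D/Q)·S + (Q/2)·H.
TC(543) = (31,000/543)×90 + (543/2)×6 = $6,767.12
TC(1,233) = (31,000/1,233)×90 + (1,233/2)×6 = $5,961.77
Lots of 1,233 are cheaper by $805.35.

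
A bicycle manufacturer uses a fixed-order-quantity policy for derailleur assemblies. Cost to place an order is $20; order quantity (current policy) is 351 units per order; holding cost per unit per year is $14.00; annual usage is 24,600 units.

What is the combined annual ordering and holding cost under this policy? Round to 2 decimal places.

Orders/yr = 24,600/351 = 70.085; ordering cost = 70.085 × $20 = $1,401.71
Average inventory = 351/2 = 175.5; holding cost = 175.5 × $14 = $2,457.00
Total = $1,401.71 + $2,457.00 = $3,858.71

$3,858.71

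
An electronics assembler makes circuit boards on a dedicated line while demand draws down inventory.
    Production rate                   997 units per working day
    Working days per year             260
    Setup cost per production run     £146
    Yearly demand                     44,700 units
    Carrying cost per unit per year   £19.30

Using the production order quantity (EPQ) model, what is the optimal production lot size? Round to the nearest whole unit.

Daily demand d = 44,700/260 = 171.923; p = 997; 1 − d/p = 0.82756
EPQ = √(2DS / (H(1 − d/p)))
    = √(2 × 44,700 × 146 / (19.3 × 0.82756)) ≈ 904.00

904 units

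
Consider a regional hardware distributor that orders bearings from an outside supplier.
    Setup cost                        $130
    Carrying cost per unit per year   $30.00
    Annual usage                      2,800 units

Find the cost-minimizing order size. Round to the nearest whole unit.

156 units

Q* = √(2·D·S / H) = √(2·2,800·130 / 30) = √24,266.7 ≈ 155.78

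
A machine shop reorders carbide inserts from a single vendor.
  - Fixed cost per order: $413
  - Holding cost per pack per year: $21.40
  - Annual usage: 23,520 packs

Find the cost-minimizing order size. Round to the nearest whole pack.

953 packs

Q* = √(2·D·S / H) = √(2·23,520·413 / 21.4) = √907,828.0 ≈ 952.80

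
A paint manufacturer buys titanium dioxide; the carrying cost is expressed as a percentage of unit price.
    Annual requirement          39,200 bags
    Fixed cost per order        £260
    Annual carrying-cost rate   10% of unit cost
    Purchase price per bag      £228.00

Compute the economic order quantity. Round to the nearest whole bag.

946 bags

H = i·C = 0.1 × £228 = £22.8000 per bag-year
Optimal lot size Q* = (2 × 39,200 × £260 / £22.8)^½ ≈ 945.53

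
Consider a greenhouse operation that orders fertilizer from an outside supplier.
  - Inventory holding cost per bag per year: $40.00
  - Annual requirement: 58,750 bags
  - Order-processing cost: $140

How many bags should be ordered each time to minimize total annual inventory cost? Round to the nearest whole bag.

Optimal lot size Q* = (2 × 58,750 × $140 / $40)^½ ≈ 641.29

641 bags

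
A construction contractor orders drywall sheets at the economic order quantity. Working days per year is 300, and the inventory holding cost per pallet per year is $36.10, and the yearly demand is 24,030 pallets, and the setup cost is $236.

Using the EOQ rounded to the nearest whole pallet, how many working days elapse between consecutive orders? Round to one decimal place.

Optimal lot size Q* = (2 × 24,030 × $236 / $36.1)^½ ≈ 560.52 → Q = 561 pallets
T = Q/D × 300 days = 561/24,030 × 300 = 7.004 days

7.0 days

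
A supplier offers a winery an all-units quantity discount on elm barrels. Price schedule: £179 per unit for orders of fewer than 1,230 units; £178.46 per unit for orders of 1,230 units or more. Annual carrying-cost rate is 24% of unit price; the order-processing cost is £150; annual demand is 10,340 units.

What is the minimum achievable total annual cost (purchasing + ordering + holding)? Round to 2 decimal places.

H₁ = 24%×£179 = £42.9600;  H₂ = 24%×£178.46 = £42.8304
EOQ₁ = √(2×10,340×150/42.9600) = 268.71  (< 1,230, feasible at tier 1)
EOQ₂ = √(2×10,340×150/42.8304) = 269.12  (< 1,230 → use Q = 1,230 at tier-2 price)
TC(tier 1 (EOQ₁), Q≈268.7) = £1,862,403.91
TC(tier 2, Q≈1,230.0) = £1,872,878.07
Minimum at tier 1 (EOQ₁): £1,862,403.91

£1,862,403.91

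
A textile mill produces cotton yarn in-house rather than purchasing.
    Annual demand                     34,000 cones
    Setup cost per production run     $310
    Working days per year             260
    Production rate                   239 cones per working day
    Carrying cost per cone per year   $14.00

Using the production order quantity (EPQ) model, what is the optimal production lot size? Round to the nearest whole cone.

d = 34,000/260 = 130.7692 cones/day;  effective holding cost H(1 − d/p) = 14·(1 − 130.7692/239) = 6.33988
Q* = √(2DS / H_eff) = √(2·34,000·310 / 6.33988) ≈ 1,823.45

1,823 cones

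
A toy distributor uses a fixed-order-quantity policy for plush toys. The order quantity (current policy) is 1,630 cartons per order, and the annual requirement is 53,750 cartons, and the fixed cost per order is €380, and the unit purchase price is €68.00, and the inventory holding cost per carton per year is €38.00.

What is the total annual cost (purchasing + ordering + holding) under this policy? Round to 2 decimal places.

Orders/yr = 53,750/1,630 = 32.975; ordering cost = 32.975 × €380 = €12,530.67
Average inventory = 1,630/2 = 815; holding cost = 815 × €38 = €30,970.00
Purchase cost = D·C = 53,750 × 68 = €3,655,000.00
Total = €12,530.67 + €30,970.00 + €3,655,000.00 = €3,698,500.67

€3,698,500.67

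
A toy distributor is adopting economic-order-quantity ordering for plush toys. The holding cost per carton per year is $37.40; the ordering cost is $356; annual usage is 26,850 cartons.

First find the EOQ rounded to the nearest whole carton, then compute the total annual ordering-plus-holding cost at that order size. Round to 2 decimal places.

Q* = √(2·D·S / H) = √(2·26,850·356 / 37.4) = √511,155.1 ≈ 714.95 → Q = 715 cartons
Ordering: D/Q × S = 26,850/715 × $356 = $13,368.67
Holding:  Q/2 × H = 715/2 × $37.4 = $13,370.50
Total = $13,368.67 + $13,370.50 = $26,739.17

$26,739.17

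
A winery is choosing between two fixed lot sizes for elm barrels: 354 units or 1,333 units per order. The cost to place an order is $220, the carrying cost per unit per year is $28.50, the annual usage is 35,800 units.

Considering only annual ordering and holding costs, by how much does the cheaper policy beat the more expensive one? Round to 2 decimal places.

TC(Q) = (D/Q)S + (Q/2)H
TC(354) = (35,800/354)×220 + (354/2)×28.5 = $27,293.09
TC(1,333) = (35,800/1,333)×220 + (1,333/2)×28.5 = $24,903.73
|ΔTC| = |$27,293.09 − $24,903.73| = $2,389.36

$2,389.36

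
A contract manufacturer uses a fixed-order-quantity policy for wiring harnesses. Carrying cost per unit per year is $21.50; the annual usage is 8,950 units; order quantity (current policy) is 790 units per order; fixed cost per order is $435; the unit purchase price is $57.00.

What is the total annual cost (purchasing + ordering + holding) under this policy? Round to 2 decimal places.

$523,570.66

Orders/yr = 8,950/790 = 11.329; ordering cost = 11.329 × $435 = $4,928.16
Average inventory = 790/2 = 395; holding cost = 395 × $21.5 = $8,492.50
Purchase cost = D·C = 8,950 × 57 = $510,150.00
Total = $4,928.16 + $8,492.50 + $510,150.00 = $523,570.66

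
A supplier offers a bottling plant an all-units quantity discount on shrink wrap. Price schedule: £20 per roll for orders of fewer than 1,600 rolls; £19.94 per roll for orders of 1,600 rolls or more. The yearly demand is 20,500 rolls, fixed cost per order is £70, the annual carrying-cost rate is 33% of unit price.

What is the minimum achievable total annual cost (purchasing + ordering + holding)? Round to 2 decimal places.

H₁ = 33%×£20 = £6.6000;  H₂ = 33%×£19.94 = £6.5802
EOQ₁ = √(2×20,500×70/6.6000) = 659.43  (< 1,600, feasible at tier 1)
EOQ₂ = √(2×20,500×70/6.5802) = 660.42  (< 1,600 → use Q = 1,600 at tier-2 price)
TC(tier 1 (EOQ₁), Q≈659.4) = £414,352.24
TC(tier 2, Q≈1,600.0) = £414,931.03
Minimum at tier 1 (EOQ₁): £414,352.24

£414,352.24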